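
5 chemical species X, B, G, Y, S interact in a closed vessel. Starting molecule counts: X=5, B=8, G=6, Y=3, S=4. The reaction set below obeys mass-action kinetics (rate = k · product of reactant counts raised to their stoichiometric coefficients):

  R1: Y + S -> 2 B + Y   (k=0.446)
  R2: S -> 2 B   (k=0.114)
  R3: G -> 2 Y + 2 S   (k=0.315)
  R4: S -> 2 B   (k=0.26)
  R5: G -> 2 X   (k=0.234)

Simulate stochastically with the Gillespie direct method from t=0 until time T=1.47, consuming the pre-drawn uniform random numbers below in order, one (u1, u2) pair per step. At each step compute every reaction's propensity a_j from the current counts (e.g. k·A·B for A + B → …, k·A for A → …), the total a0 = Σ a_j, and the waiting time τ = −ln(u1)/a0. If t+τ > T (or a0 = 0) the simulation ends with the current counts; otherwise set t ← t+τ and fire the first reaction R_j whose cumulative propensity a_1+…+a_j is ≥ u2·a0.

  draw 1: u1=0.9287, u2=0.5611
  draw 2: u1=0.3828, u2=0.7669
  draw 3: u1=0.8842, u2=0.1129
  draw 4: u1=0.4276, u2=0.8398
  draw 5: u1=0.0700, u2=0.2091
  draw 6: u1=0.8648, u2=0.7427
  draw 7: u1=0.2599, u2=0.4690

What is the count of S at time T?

t=0.000: X=5 B=8 G=6 Y=3 S=4
Draw 1: a1=5.352, a2=0.456, a3=1.890, a4=1.040, a5=1.404, a0=10.142; τ=−ln(0.9287)/10.142=0.007 → t=0.007; u2·a0=0.5611·10.142=5.691; a1=5.352 < 5.691 ≤ a1+a2=5.808 → R2 fires; X=5 B=10 G=6 Y=3 S=3
Draw 2: a1=4.014, a2=0.342, a3=1.890, a4=0.780, a5=1.404, a0=8.430; τ=−ln(0.3828)/8.430=0.114 → t=0.121; u2·a0=0.7669·8.430=6.465; a1+…+a3=6.246 < 6.465 ≤ a1+…+a4=7.026 → R4 fires; X=5 B=12 G=6 Y=3 S=2
Draw 3: a1=2.676, a2=0.228, a3=1.890, a4=0.520, a5=1.404, a0=6.718; τ=−ln(0.8842)/6.718=0.018 → t=0.140; u2·a0=0.1129·6.718=0.758 ≤ a1=2.676 → R1 fires; X=5 B=14 G=6 Y=3 S=1
Draw 4: a1=1.338, a2=0.114, a3=1.890, a4=0.260, a5=1.404, a0=5.006; τ=−ln(0.4276)/5.006=0.170 → t=0.309; u2·a0=0.8398·5.006=4.204; a1+…+a4=3.602 < 4.204 ≤ a1+…+a5=5.006 → R5 fires; X=7 B=14 G=5 Y=3 S=1
Draw 5: a1=1.338, a2=0.114, a3=1.575, a4=0.260, a5=1.170, a0=4.457; τ=−ln(0.0700)/4.457=0.597 → t=0.906; u2·a0=0.2091·4.457=0.932 ≤ a1=1.338 → R1 fires; X=7 B=16 G=5 Y=3 S=0
Draw 6: a1=0.000, a2=0.000, a3=1.575, a4=0.000, a5=1.170, a0=2.745; τ=−ln(0.8648)/2.745=0.053 → t=0.959; u2·a0=0.7427·2.745=2.039; a1+…+a4=1.575 < 2.039 ≤ a1+…+a5=2.745 → R5 fires; X=9 B=16 G=4 Y=3 S=0
Draw 7: a1=0.000, a2=0.000, a3=1.260, a4=0.000, a5=0.936, a0=2.196; τ=−ln(0.2599)/2.196=0.614 → t=1.572 > T=1.47: stop.
Read off S at T=1.47: 0

S at T = 0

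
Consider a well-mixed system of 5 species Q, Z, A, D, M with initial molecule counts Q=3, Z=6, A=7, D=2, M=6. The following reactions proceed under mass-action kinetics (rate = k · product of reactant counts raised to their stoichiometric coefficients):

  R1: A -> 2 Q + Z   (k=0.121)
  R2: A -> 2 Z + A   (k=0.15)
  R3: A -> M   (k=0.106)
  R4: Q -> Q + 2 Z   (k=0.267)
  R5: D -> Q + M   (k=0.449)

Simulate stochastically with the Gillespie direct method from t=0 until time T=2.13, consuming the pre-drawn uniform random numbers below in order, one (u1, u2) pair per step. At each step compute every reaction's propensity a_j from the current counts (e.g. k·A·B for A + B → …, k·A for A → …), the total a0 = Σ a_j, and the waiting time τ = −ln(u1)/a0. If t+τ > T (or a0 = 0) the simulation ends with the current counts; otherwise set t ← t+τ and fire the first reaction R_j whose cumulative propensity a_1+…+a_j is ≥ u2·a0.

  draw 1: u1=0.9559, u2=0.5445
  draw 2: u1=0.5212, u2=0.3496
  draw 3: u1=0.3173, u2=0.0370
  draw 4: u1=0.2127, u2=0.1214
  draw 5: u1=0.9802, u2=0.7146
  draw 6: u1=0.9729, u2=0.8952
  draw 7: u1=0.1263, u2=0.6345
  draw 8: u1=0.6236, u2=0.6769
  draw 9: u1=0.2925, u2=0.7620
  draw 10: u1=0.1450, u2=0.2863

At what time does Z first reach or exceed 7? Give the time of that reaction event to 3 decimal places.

t=0.000: Q=3 Z=6 A=7 D=2 M=6
Draw 1: a1=0.847, a2=1.050, a3=0.742, a4=0.801, a5=0.898, a0=4.338; τ=−ln(0.9559)/4.338=0.010 → t=0.010; u2·a0=0.5445·4.338=2.362; a1+a2=1.897 < 2.362 ≤ a1+…+a3=2.639 → R3 fires; Q=3 Z=6 A=6 D=2 M=7
Draw 2: a1=0.726, a2=0.900, a3=0.636, a4=0.801, a5=0.898, a0=3.961; τ=−ln(0.5212)/3.961=0.165 → t=0.175; u2·a0=0.3496·3.961=1.385; a1=0.726 < 1.385 ≤ a1+a2=1.626 → R2 fires; Q=3 Z=8 A=6 D=2 M=7
Draw 3: a1=0.726, a2=0.900, a3=0.636, a4=0.801, a5=0.898, a0=3.961; τ=−ln(0.3173)/3.961=0.290 → t=0.465; u2·a0=0.0370·3.961=0.147 ≤ a1=0.726 → R1 fires; Q=5 Z=9 A=5 D=2 M=7
Draw 4: a1=0.605, a2=0.750, a3=0.530, a4=1.335, a5=0.898, a0=4.118; τ=−ln(0.2127)/4.118=0.376 → t=0.841; u2·a0=0.1214·4.118=0.500 ≤ a1=0.605 → R1 fires; Q=7 Z=10 A=4 D=2 M=7
Draw 5: a1=0.484, a2=0.600, a3=0.424, a4=1.869, a5=0.898, a0=4.275; τ=−ln(0.9802)/4.275=0.005 → t=0.845; u2·a0=0.7146·4.275=3.055; a1+…+a3=1.508 < 3.055 ≤ a1+…+a4=3.377 → R4 fires; Q=7 Z=12 A=4 D=2 M=7
Draw 6: a1=0.484, a2=0.600, a3=0.424, a4=1.869, a5=0.898, a0=4.275; τ=−ln(0.9729)/4.275=0.006 → t=0.852; u2·a0=0.8952·4.275=3.827; a1+…+a4=3.377 < 3.827 ≤ a1+…+a5=4.275 → R5 fires; Q=8 Z=12 A=4 D=1 M=8
Draw 7: a1=0.484, a2=0.600, a3=0.424, a4=2.136, a5=0.449, a0=4.093; τ=−ln(0.1263)/4.093=0.506 → t=1.357; u2·a0=0.6345·4.093=2.597; a1+…+a3=1.508 < 2.597 ≤ a1+…+a4=3.644 → R4 fires; Q=8 Z=14 A=4 D=1 M=8
Draw 8: a1=0.484, a2=0.600, a3=0.424, a4=2.136, a5=0.449, a0=4.093; τ=−ln(0.6236)/4.093=0.115 → t=1.473; u2·a0=0.6769·4.093=2.771; a1+…+a3=1.508 < 2.771 ≤ a1+…+a4=3.644 → R4 fires; Q=8 Z=16 A=4 D=1 M=8
Draw 9: a1=0.484, a2=0.600, a3=0.424, a4=2.136, a5=0.449, a0=4.093; τ=−ln(0.2925)/4.093=0.300 → t=1.773; u2·a0=0.7620·4.093=3.119; a1+…+a3=1.508 < 3.119 ≤ a1+…+a4=3.644 → R4 fires; Q=8 Z=18 A=4 D=1 M=8
Draw 10: a1=0.484, a2=0.600, a3=0.424, a4=2.136, a5=0.449, a0=4.093; τ=−ln(0.1450)/4.093=0.472 → t=2.245 > T=2.13: stop.
Z first becomes ≥ 7 when it reaches 8 at the event at t=0.175.

Threshold first reached at t = 0.175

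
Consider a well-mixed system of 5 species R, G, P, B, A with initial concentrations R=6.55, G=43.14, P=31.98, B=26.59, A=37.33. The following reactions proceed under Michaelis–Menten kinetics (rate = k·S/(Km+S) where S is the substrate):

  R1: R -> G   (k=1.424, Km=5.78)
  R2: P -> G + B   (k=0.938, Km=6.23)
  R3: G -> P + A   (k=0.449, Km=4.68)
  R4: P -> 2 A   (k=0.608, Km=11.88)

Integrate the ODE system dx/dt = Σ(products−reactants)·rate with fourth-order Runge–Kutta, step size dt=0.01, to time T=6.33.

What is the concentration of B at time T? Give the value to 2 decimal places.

B at T = 31.49

RK4 with dt=0.01: 633 steps to T=6.33. Trajectory (selected grid times):
t=0.00: R=6.55 G=43.14 P=31.98 B=26.59 A=37.33
t=0.70: R=6.03 G=43.92 P=31.41 B=27.14 A=38.23
t=1.41: R=5.53 G=44.70 P=30.83 B=27.69 A=39.15
t=2.11: R=5.05 G=45.43 P=30.26 B=28.24 A=40.04
t=2.81: R=4.60 G=46.14 P=29.70 B=28.78 A=40.94
t=3.52: R=4.16 G=46.84 P=29.13 B=29.33 A=41.84
t=4.22: R=3.76 G=47.50 P=28.57 B=29.87 A=42.73
t=4.92: R=3.38 G=48.13 P=28.02 B=30.41 A=43.62
t=5.63: R=3.02 G=48.74 P=27.47 B=30.95 A=44.51
t=6.33: R=2.69 G=49.32 P=26.92 B=31.49 A=45.39
Read off B at T=6.33: 31.49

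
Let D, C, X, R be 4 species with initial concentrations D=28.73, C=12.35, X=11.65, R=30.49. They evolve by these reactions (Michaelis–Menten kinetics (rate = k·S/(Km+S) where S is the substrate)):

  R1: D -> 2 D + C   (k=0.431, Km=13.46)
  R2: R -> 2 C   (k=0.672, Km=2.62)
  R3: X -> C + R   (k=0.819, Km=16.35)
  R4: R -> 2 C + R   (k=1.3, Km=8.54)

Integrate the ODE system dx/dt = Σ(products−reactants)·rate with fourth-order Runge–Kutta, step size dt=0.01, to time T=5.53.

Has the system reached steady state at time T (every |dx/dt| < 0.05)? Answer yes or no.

RK4 with dt=0.01: 553 steps to T=5.53. Trajectory (selected grid times):
t=0.00: D=28.73 C=12.35 X=11.65 R=30.49
t=0.61: D=28.91 C=14.73 X=11.44 R=30.32
t=1.23: D=29.09 C=17.14 X=11.24 R=30.14
t=1.84: D=29.27 C=19.51 X=11.03 R=29.97
t=2.46: D=29.45 C=21.92 X=10.83 R=29.79
t=3.07: D=29.64 C=24.28 X=10.63 R=29.61
t=3.69: D=29.82 C=26.68 X=10.43 R=29.43
t=4.30: D=30.00 C=29.04 X=10.24 R=29.24
t=4.92: D=30.19 C=31.43 X=10.04 R=29.06
t=5.53: D=30.37 C=33.78 X=9.86 R=28.87
Rates at T: R1=0.2986, R2=0.6161, R3=0.3080, R4=1.0032
dx/dt at T (Σ net stoichiometry × rate): D=+0.2986, C=+3.8453, X=-0.3080, R=-0.3081
Largest |dx/dt| is |+3.8453| (C) ≥ 0.05 → not steady.

Steady state at T: no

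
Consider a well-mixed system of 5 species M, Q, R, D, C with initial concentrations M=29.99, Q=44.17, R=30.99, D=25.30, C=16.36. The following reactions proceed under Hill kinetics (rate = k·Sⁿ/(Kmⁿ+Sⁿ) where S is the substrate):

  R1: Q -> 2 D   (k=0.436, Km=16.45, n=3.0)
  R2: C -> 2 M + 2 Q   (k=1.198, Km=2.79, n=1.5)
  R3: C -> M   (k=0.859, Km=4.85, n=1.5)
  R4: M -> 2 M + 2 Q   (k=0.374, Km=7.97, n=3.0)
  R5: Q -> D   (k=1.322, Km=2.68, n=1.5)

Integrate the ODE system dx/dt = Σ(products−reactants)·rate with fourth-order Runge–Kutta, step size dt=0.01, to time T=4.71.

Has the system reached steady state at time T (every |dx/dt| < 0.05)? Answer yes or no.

Steady state at T: no

RK4 with dt=0.01: 471 steps to T=4.71. Trajectory (selected grid times):
t=0.00: M=29.99 Q=44.17 R=30.99 D=25.30 C=16.36
t=0.52: M=31.72 Q=44.82 R=30.99 D=26.41 C=15.40
t=1.05: M=33.48 Q=45.47 R=30.99 D=27.54 C=14.43
t=1.57: M=35.18 Q=46.11 R=30.99 D=28.65 C=13.48
t=2.09: M=36.87 Q=46.73 R=30.99 D=29.76 C=12.55
t=2.62: M=38.58 Q=47.35 R=30.99 D=30.90 C=11.62
t=3.14: M=40.22 Q=47.95 R=30.99 D=32.01 C=10.72
t=3.66: M=41.85 Q=48.53 R=30.99 D=33.13 C=9.83
t=4.19: M=43.47 Q=49.10 R=30.99 D=34.26 C=8.96
t=4.71: M=45.02 Q=49.64 R=30.99 D=35.38 C=8.12
Rates at T: R1=0.4207, R2=0.9971, R3=0.5877, R4=0.3719, R5=1.3056
dx/dt at T (Σ net stoichiometry × rate): M=+2.9539, Q=+1.0118, R=+0.0000, D=+2.1470, C=-1.5848
Largest |dx/dt| is |+2.9539| (M) ≥ 0.05 → not steady.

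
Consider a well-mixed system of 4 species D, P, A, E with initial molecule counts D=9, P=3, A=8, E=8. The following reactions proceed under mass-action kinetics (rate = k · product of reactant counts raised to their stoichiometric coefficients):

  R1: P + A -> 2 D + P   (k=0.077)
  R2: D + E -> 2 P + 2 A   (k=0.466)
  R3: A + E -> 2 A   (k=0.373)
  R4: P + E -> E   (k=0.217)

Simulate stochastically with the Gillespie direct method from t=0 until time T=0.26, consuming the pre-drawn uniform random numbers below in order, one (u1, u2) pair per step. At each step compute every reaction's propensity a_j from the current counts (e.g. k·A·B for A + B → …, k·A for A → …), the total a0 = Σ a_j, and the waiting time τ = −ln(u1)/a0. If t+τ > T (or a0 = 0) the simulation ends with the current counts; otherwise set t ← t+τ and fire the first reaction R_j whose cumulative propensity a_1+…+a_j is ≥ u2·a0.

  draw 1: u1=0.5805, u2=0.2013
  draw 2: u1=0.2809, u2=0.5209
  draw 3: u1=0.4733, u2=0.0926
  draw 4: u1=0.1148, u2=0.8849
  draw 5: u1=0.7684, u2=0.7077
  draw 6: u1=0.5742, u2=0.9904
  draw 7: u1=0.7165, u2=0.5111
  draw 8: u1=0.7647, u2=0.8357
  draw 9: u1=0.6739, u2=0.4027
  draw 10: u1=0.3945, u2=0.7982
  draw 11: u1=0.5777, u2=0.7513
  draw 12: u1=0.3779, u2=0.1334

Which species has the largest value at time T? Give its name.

Dominant species at T: A

t=0.000: D=9 P=3 A=8 E=8
Draw 1: a1=1.848, a2=33.552, a3=23.872, a4=5.208, a0=64.480; τ=−ln(0.5805)/64.480=0.008 → t=0.008; u2·a0=0.2013·64.480=12.980; a1=1.848 < 12.980 ≤ a1+a2=35.400 → R2 fires; D=8 P=5 A=10 E=7
Draw 2: a1=3.850, a2=26.096, a3=26.110, a4=7.595, a0=63.651; τ=−ln(0.2809)/63.651=0.020 → t=0.028; u2·a0=0.5209·63.651=33.156; a1+a2=29.946 < 33.156 ≤ a1+…+a3=56.056 → R3 fires; D=8 P=5 A=11 E=6
Draw 3: a1=4.235, a2=22.368, a3=24.618, a4=6.510, a0=57.731; τ=−ln(0.4733)/57.731=0.013 → t=0.041; u2·a0=0.0926·57.731=5.346; a1=4.235 < 5.346 ≤ a1+a2=26.603 → R2 fires; D=7 P=7 A=13 E=5
Draw 4: a1=7.007, a2=16.310, a3=24.245, a4=7.595, a0=55.157; τ=−ln(0.1148)/55.157=0.039 → t=0.081; u2·a0=0.8849·55.157=48.808; a1+…+a3=47.562 < 48.808 ≤ a1+…+a4=55.157 → R4 fires; D=7 P=6 A=13 E=5
Draw 5: a1=6.006, a2=16.310, a3=24.245, a4=6.510, a0=53.071; τ=−ln(0.7684)/53.071=0.005 → t=0.086; u2·a0=0.7077·53.071=37.558; a1+a2=22.316 < 37.558 ≤ a1+…+a3=46.561 → R3 fires; D=7 P=6 A=14 E=4
Draw 6: a1=6.468, a2=13.048, a3=20.888, a4=5.208, a0=45.612; τ=−ln(0.5742)/45.612=0.012 → t=0.098; u2·a0=0.9904·45.612=45.174; a1+…+a3=40.404 < 45.174 ≤ a1+…+a4=45.612 → R4 fires; D=7 P=5 A=14 E=4
Draw 7: a1=5.390, a2=13.048, a3=20.888, a4=4.340, a0=43.666; τ=−ln(0.7165)/43.666=0.008 → t=0.105; u2·a0=0.5111·43.666=22.318; a1+a2=18.438 < 22.318 ≤ a1+…+a3=39.326 → R3 fires; D=7 P=5 A=15 E=3
Draw 8: a1=5.775, a2=9.786, a3=16.785, a4=3.255, a0=35.601; τ=−ln(0.7647)/35.601=0.008 → t=0.113; u2·a0=0.8357·35.601=29.752; a1+a2=15.561 < 29.752 ≤ a1+…+a3=32.346 → R3 fires; D=7 P=5 A=16 E=2
Draw 9: a1=6.160, a2=6.524, a3=11.936, a4=2.170, a0=26.790; τ=−ln(0.6739)/26.790=0.015 → t=0.128; u2·a0=0.4027·26.790=10.788; a1=6.160 < 10.788 ≤ a1+a2=12.684 → R2 fires; D=6 P=7 A=18 E=1
Draw 10: a1=9.702, a2=2.796, a3=6.714, a4=1.519, a0=20.731; τ=−ln(0.3945)/20.731=0.045 → t=0.172; u2·a0=0.7982·20.731=16.547; a1+a2=12.498 < 16.547 ≤ a1+…+a3=19.212 → R3 fires; D=6 P=7 A=19 E=0
Draw 11: a1=10.241, a2=0.000, a3=0.000, a4=0.000, a0=10.241; τ=−ln(0.5777)/10.241=0.054 → t=0.226; u2·a0=0.7513·10.241=7.694 ≤ a1=10.241 → R1 fires; D=8 P=7 A=18 E=0
Draw 12: a1=9.702, a2=0.000, a3=0.000, a4=0.000, a0=9.702; τ=−ln(0.3779)/9.702=0.100 → t=0.326 > T=0.26: stop.
At T=0.26: D=8 P=7 A=18 E=0; the largest is A.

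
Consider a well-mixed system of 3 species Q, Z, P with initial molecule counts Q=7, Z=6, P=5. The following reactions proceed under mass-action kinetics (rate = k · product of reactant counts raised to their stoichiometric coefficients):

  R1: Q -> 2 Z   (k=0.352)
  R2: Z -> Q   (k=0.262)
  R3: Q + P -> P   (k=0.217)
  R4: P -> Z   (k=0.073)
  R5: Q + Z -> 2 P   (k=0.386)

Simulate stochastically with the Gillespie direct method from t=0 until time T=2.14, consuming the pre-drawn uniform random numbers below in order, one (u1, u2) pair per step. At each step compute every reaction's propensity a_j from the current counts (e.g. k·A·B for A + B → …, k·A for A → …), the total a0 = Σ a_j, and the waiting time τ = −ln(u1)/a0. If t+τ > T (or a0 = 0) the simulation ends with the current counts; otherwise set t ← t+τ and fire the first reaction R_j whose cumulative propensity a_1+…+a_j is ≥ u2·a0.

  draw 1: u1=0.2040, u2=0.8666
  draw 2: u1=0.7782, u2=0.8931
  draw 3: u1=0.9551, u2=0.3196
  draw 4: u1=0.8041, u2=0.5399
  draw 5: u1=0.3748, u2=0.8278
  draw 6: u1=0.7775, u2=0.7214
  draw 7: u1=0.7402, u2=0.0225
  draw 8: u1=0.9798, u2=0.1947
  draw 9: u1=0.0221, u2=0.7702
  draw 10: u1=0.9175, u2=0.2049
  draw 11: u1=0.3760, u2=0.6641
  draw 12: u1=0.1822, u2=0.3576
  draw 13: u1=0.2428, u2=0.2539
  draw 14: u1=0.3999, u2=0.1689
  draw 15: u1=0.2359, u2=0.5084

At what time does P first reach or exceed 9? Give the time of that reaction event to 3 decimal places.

Threshold first reached at t = 0.067

t=0.000: Q=7 Z=6 P=5
Draw 1: a1=2.464, a2=1.572, a3=7.595, a4=0.365, a5=16.212, a0=28.208; τ=−ln(0.2040)/28.208=0.056 → t=0.056; u2·a0=0.8666·28.208=24.445; a1+…+a4=11.996 < 24.445 ≤ a1+…+a5=28.208 → R5 fires; Q=6 Z=5 P=7
Draw 2: a1=2.112, a2=1.310, a3=9.114, a4=0.511, a5=11.580, a0=24.627; τ=−ln(0.7782)/24.627=0.010 → t=0.067; u2·a0=0.8931·24.627=21.994; a1+…+a4=13.047 < 21.994 ≤ a1+…+a5=24.627 → R5 fires; Q=5 Z=4 P=9
Draw 3: a1=1.760, a2=1.048, a3=9.765, a4=0.657, a5=7.720, a0=20.950; τ=−ln(0.9551)/20.950=0.002 → t=0.069; u2·a0=0.3196·20.950=6.696; a1+a2=2.808 < 6.696 ≤ a1+…+a3=12.573 → R3 fires; Q=4 Z=4 P=9
Draw 4: a1=1.408, a2=1.048, a3=7.812, a4=0.657, a5=6.176, a0=17.101; τ=−ln(0.8041)/17.101=0.013 → t=0.081; u2·a0=0.5399·17.101=9.233; a1+a2=2.456 < 9.233 ≤ a1+…+a3=10.268 → R3 fires; Q=3 Z=4 P=9
Draw 5: a1=1.056, a2=1.048, a3=5.859, a4=0.657, a5=4.632, a0=13.252; τ=−ln(0.3748)/13.252=0.074 → t=0.156; u2·a0=0.8278·13.252=10.970; a1+…+a4=8.620 < 10.970 ≤ a1+…+a5=13.252 → R5 fires; Q=2 Z=3 P=11
Draw 6: a1=0.704, a2=0.786, a3=4.774, a4=0.803, a5=2.316, a0=9.383; τ=−ln(0.7775)/9.383=0.027 → t=0.182; u2·a0=0.7214·9.383=6.769; a1+…+a3=6.264 < 6.769 ≤ a1+…+a4=7.067 → R4 fires; Q=2 Z=4 P=10
Draw 7: a1=0.704, a2=1.048, a3=4.340, a4=0.730, a5=3.088, a0=9.910; τ=−ln(0.7402)/9.910=0.030 → t=0.213; u2·a0=0.0225·9.910=0.223 ≤ a1=0.704 → R1 fires; Q=1 Z=6 P=10
Draw 8: a1=0.352, a2=1.572, a3=2.170, a4=0.730, a5=2.316, a0=7.140; τ=−ln(0.9798)/7.140=0.003 → t=0.216; u2·a0=0.1947·7.140=1.390; a1=0.352 < 1.390 ≤ a1+a2=1.924 → R2 fires; Q=2 Z=5 P=10
Draw 9: a1=0.704, a2=1.310, a3=4.340, a4=0.730, a5=3.860, a0=10.944; τ=−ln(0.0221)/10.944=0.348 → t=0.564; u2·a0=0.7702·10.944=8.429; a1+…+a4=7.084 < 8.429 ≤ a1+…+a5=10.944 → R5 fires; Q=1 Z=4 P=12
Draw 10: a1=0.352, a2=1.048, a3=2.604, a4=0.876, a5=1.544, a0=6.424; τ=−ln(0.9175)/6.424=0.013 → t=0.577; u2·a0=0.2049·6.424=1.316; a1=0.352 < 1.316 ≤ a1+a2=1.400 → R2 fires; Q=2 Z=3 P=12
Draw 11: a1=0.704, a2=0.786, a3=5.208, a4=0.876, a5=2.316, a0=9.890; τ=−ln(0.3760)/9.890=0.099 → t=0.676; u2·a0=0.6641·9.890=6.568; a1+a2=1.490 < 6.568 ≤ a1+…+a3=6.698 → R3 fires; Q=1 Z=3 P=12
Draw 12: a1=0.352, a2=0.786, a3=2.604, a4=0.876, a5=1.158, a0=5.776; τ=−ln(0.1822)/5.776=0.295 → t=0.971; u2·a0=0.3576·5.776=2.065; a1+a2=1.138 < 2.065 ≤ a1+…+a3=3.742 → R3 fires; Q=0 Z=3 P=12
Draw 13: a1=0.000, a2=0.786, a3=0.000, a4=0.876, a5=0.000, a0=1.662; τ=−ln(0.2428)/1.662=0.852 → t=1.823; u2·a0=0.2539·1.662=0.422; a1=0.000 < 0.422 ≤ a1+a2=0.786 → R2 fires; Q=1 Z=2 P=12
Draw 14: a1=0.352, a2=0.524, a3=2.604, a4=0.876, a5=0.772, a0=5.128; τ=−ln(0.3999)/5.128=0.179 → t=2.001; u2·a0=0.1689·5.128=0.866; a1=0.352 < 0.866 ≤ a1+a2=0.876 → R2 fires; Q=2 Z=1 P=12
Draw 15: a1=0.704, a2=0.262, a3=5.208, a4=0.876, a5=0.772, a0=7.822; τ=−ln(0.2359)/7.822=0.185 → t=2.186 > T=2.14: stop.
P first becomes ≥ 9 when it reaches 9 at the event at t=0.067.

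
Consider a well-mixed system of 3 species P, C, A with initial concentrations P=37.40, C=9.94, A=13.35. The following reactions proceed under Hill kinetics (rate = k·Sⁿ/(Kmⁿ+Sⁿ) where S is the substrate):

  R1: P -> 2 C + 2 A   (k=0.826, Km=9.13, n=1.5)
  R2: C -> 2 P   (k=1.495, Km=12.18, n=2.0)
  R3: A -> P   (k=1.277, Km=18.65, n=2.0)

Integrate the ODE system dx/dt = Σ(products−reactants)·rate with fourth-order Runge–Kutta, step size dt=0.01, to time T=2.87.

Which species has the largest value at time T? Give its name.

Dominant species at T: P

RK4 with dt=0.01: 287 steps to T=2.87. Trajectory (selected grid times):
t=0.00: P=37.40 C=9.94 A=13.35
t=0.32: P=37.69 C=10.22 A=13.68
t=0.64: P=38.00 C=10.49 A=14.01
t=0.96: P=38.33 C=10.76 A=14.33
t=1.28: P=38.67 C=11.02 A=14.65
t=1.59: P=39.02 C=11.27 A=14.96
t=1.91: P=39.39 C=11.52 A=15.27
t=2.23: P=39.77 C=11.77 A=15.58
t=2.55: P=40.17 C=12.01 A=15.89
t=2.87: P=40.58 C=12.25 A=16.19
At T=2.87: P=40.58 C=12.25 A=16.19; the largest is P.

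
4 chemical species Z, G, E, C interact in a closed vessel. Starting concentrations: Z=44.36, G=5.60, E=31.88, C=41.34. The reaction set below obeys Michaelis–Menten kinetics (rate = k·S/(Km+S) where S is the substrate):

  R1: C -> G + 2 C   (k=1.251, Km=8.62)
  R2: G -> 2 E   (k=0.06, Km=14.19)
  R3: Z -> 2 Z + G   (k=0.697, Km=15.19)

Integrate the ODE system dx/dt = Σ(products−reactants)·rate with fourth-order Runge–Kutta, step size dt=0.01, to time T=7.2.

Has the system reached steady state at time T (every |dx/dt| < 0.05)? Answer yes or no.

Steady state at T: no

RK4 with dt=0.01: 720 steps to T=7.2. Trajectory (selected grid times):
t=0.00: Z=44.36 G=5.60 E=31.88 C=41.34
t=0.80: Z=44.78 G=6.83 E=31.91 C=42.17
t=1.60: Z=45.19 G=8.06 E=31.94 C=43.00
t=2.40: Z=45.61 G=9.30 E=31.98 C=43.84
t=3.20: Z=46.03 G=10.53 E=32.02 C=44.67
t=4.00: Z=46.45 G=11.77 E=32.06 C=45.51
t=4.80: Z=46.87 G=13.01 E=32.11 C=46.36
t=5.60: Z=47.29 G=14.26 E=32.15 C=47.20
t=6.40: Z=47.71 G=15.50 E=32.20 C=48.05
t=7.20: Z=48.14 G=16.75 E=32.25 C=48.90
Rates at T: R1=1.0635, R2=0.0325, R3=0.5298
dx/dt at T (Σ net stoichiometry × rate): Z=+0.5298, G=+1.5609, E=+0.0650, C=+1.0635
Largest |dx/dt| is |+1.5609| (G) ≥ 0.05 → not steady.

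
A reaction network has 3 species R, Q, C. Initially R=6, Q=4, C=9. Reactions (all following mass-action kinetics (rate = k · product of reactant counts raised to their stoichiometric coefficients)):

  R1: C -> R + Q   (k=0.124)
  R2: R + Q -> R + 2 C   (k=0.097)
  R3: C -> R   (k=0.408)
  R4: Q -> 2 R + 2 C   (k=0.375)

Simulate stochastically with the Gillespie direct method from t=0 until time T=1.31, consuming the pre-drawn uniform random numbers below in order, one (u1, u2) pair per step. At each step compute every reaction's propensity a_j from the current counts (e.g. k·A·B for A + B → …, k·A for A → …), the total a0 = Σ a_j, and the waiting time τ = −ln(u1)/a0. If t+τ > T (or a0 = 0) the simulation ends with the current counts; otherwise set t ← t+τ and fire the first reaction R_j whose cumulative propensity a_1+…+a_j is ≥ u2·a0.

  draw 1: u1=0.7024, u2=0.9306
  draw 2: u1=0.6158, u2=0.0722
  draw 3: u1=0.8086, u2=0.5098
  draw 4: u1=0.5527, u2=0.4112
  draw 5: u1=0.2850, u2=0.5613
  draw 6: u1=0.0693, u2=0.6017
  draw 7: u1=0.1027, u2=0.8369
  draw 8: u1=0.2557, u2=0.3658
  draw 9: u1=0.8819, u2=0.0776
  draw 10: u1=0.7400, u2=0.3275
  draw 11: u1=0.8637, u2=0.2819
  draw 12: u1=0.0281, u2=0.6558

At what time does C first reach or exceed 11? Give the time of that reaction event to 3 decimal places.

Threshold first reached at t = 0.041

t=0.000: R=6 Q=4 C=9
Draw 1: a1=1.116, a2=2.328, a3=3.672, a4=1.500, a0=8.616; τ=−ln(0.7024)/8.616=0.041 → t=0.041; u2·a0=0.9306·8.616=8.018; a1+…+a3=7.116 < 8.018 ≤ a1+…+a4=8.616 → R4 fires; R=8 Q=3 C=11
Draw 2: a1=1.364, a2=2.328, a3=4.488, a4=1.125, a0=9.305; τ=−ln(0.6158)/9.305=0.052 → t=0.093; u2·a0=0.0722·9.305=0.672 ≤ a1=1.364 → R1 fires; R=9 Q=4 C=10
Draw 3: a1=1.240, a2=3.492, a3=4.080, a4=1.500, a0=10.312; τ=−ln(0.8086)/10.312=0.021 → t=0.114; u2·a0=0.5098·10.312=5.257; a1+a2=4.732 < 5.257 ≤ a1+…+a3=8.812 → R3 fires; R=10 Q=4 C=9
Draw 4: a1=1.116, a2=3.880, a3=3.672, a4=1.500, a0=10.168; τ=−ln(0.5527)/10.168=0.058 → t=0.172; u2·a0=0.4112·10.168=4.181; a1=1.116 < 4.181 ≤ a1+a2=4.996 → R2 fires; R=10 Q=3 C=11
Draw 5: a1=1.364, a2=2.910, a3=4.488, a4=1.125, a0=9.887; τ=−ln(0.2850)/9.887=0.127 → t=0.299; u2·a0=0.5613·9.887=5.550; a1+a2=4.274 < 5.550 ≤ a1+…+a3=8.762 → R3 fires; R=11 Q=3 C=10
Draw 6: a1=1.240, a2=3.201, a3=4.080, a4=1.125, a0=9.646; τ=−ln(0.0693)/9.646=0.277 → t=0.576; u2·a0=0.6017·9.646=5.804; a1+a2=4.441 < 5.804 ≤ a1+…+a3=8.521 → R3 fires; R=12 Q=3 C=9
Draw 7: a1=1.116, a2=3.492, a3=3.672, a4=1.125, a0=9.405; τ=−ln(0.1027)/9.405=0.242 → t=0.818; u2·a0=0.8369·9.405=7.871; a1+a2=4.608 < 7.871 ≤ a1+…+a3=8.280 → R3 fires; R=13 Q=3 C=8
Draw 8: a1=0.992, a2=3.783, a3=3.264, a4=1.125, a0=9.164; τ=−ln(0.2557)/9.164=0.149 → t=0.967; u2·a0=0.3658·9.164=3.352; a1=0.992 < 3.352 ≤ a1+a2=4.775 → R2 fires; R=13 Q=2 C=10
Draw 9: a1=1.240, a2=2.522, a3=4.080, a4=0.750, a0=8.592; τ=−ln(0.8819)/8.592=0.015 → t=0.981; u2·a0=0.0776·8.592=0.667 ≤ a1=1.240 → R1 fires; R=14 Q=3 C=9
Draw 10: a1=1.116, a2=4.074, a3=3.672, a4=1.125, a0=9.987; τ=−ln(0.7400)/9.987=0.030 → t=1.011; u2·a0=0.3275·9.987=3.271; a1=1.116 < 3.271 ≤ a1+a2=5.190 → R2 fires; R=14 Q=2 C=11
Draw 11: a1=1.364, a2=2.716, a3=4.488, a4=0.750, a0=9.318; τ=−ln(0.8637)/9.318=0.016 → t=1.027; u2·a0=0.2819·9.318=2.627; a1=1.364 < 2.627 ≤ a1+a2=4.080 → R2 fires; R=14 Q=1 C=13
Draw 12: a1=1.612, a2=1.358, a3=5.304, a4=0.375, a0=8.649; τ=−ln(0.0281)/8.649=0.413 → t=1.440 > T=1.31: stop.
C first becomes ≥ 11 when it reaches 11 at the event at t=0.041.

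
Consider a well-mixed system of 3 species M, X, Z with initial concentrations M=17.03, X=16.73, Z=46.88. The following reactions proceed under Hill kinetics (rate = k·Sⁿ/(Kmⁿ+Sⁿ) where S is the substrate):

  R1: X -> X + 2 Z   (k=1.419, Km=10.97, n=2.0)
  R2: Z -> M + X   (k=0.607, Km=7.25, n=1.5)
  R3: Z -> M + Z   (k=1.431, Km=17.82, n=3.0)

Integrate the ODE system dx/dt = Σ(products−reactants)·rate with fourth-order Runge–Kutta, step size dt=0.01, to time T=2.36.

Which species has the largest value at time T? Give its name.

RK4 with dt=0.01: 236 steps to T=2.36. Trajectory (selected grid times):
t=0.00: M=17.03 X=16.73 Z=46.88
t=0.26: M=17.53 X=16.88 Z=47.25
t=0.52: M=18.03 X=17.03 Z=47.62
t=0.79: M=18.56 X=17.18 Z=48.01
t=1.05: M=19.06 X=17.33 Z=48.38
t=1.31: M=19.56 X=17.48 Z=48.76
t=1.57: M=20.07 X=17.63 Z=49.14
t=1.84: M=20.59 X=17.79 Z=49.54
t=2.10: M=21.10 X=17.93 Z=49.93
t=2.36: M=21.60 X=18.08 Z=50.32
At T=2.36: M=21.60 X=18.08 Z=50.32; the largest is Z.

Dominant species at T: Z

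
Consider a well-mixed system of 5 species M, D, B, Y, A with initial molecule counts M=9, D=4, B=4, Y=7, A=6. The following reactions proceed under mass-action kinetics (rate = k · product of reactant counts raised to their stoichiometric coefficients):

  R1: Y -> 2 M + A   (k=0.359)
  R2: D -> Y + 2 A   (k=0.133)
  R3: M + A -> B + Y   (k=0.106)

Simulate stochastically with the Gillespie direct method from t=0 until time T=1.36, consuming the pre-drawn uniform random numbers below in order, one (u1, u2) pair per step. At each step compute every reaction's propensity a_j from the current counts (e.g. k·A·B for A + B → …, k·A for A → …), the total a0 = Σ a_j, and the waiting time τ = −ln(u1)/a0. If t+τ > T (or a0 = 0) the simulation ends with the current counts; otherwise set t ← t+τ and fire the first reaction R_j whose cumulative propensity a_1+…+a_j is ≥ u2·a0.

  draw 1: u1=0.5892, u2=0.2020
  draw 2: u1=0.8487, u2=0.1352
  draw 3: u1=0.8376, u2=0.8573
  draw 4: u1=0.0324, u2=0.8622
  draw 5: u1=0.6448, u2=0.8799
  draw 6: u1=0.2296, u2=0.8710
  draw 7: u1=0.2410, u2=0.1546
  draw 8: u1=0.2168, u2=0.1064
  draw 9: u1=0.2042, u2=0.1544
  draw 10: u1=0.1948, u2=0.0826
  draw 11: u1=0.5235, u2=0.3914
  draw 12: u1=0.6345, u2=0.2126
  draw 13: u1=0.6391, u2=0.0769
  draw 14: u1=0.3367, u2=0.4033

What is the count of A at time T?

t=0.000: M=9 D=4 B=4 Y=7 A=6
Draw 1: a1=2.513, a2=0.532, a3=5.724, a0=8.769; τ=−ln(0.5892)/8.769=0.060 → t=0.060; u2·a0=0.2020·8.769=1.771 ≤ a1=2.513 → R1 fires; M=11 D=4 B=4 Y=6 A=7
Draw 2: a1=2.154, a2=0.532, a3=8.162, a0=10.848; τ=−ln(0.8487)/10.848=0.015 → t=0.075; u2·a0=0.1352·10.848=1.467 ≤ a1=2.154 → R1 fires; M=13 D=4 B=4 Y=5 A=8
Draw 3: a1=1.795, a2=0.532, a3=11.024, a0=13.351; τ=−ln(0.8376)/13.351=0.013 → t=0.089; u2·a0=0.8573·13.351=11.446; a1+a2=2.327 < 11.446 ≤ a1+…+a3=13.351 → R3 fires; M=12 D=4 B=5 Y=6 A=7
Draw 4: a1=2.154, a2=0.532, a3=8.904, a0=11.590; τ=−ln(0.0324)/11.590=0.296 → t=0.385; u2·a0=0.8622·11.590=9.993; a1+a2=2.686 < 9.993 ≤ a1+…+a3=11.590 → R3 fires; M=11 D=4 B=6 Y=7 A=6
Draw 5: a1=2.513, a2=0.532, a3=6.996, a0=10.041; τ=−ln(0.6448)/10.041=0.044 → t=0.428; u2·a0=0.8799·10.041=8.835; a1+a2=3.045 < 8.835 ≤ a1+…+a3=10.041 → R3 fires; M=10 D=4 B=7 Y=8 A=5
Draw 6: a1=2.872, a2=0.532, a3=5.300, a0=8.704; τ=−ln(0.2296)/8.704=0.169 → t=0.597; u2·a0=0.8710·8.704=7.581; a1+a2=3.404 < 7.581 ≤ a1+…+a3=8.704 → R3 fires; M=9 D=4 B=8 Y=9 A=4
Draw 7: a1=3.231, a2=0.532, a3=3.816, a0=7.579; τ=−ln(0.2410)/7.579=0.188 → t=0.785; u2·a0=0.1546·7.579=1.172 ≤ a1=3.231 → R1 fires; M=11 D=4 B=8 Y=8 A=5
Draw 8: a1=2.872, a2=0.532, a3=5.830, a0=9.234; τ=−ln(0.2168)/9.234=0.166 → t=0.951; u2·a0=0.1064·9.234=0.982 ≤ a1=2.872 → R1 fires; M=13 D=4 B=8 Y=7 A=6
Draw 9: a1=2.513, a2=0.532, a3=8.268, a0=11.313; τ=−ln(0.2042)/11.313=0.140 → t=1.091; u2·a0=0.1544·11.313=1.747 ≤ a1=2.513 → R1 fires; M=15 D=4 B=8 Y=6 A=7
Draw 10: a1=2.154, a2=0.532, a3=11.130, a0=13.816; τ=−ln(0.1948)/13.816=0.118 → t=1.210; u2·a0=0.0826·13.816=1.141 ≤ a1=2.154 → R1 fires; M=17 D=4 B=8 Y=5 A=8
Draw 11: a1=1.795, a2=0.532, a3=14.416, a0=16.743; τ=−ln(0.5235)/16.743=0.039 → t=1.248; u2·a0=0.3914·16.743=6.553; a1+a2=2.327 < 6.553 ≤ a1+…+a3=16.743 → R3 fires; M=16 D=4 B=9 Y=6 A=7
Draw 12: a1=2.154, a2=0.532, a3=11.872, a0=14.558; τ=−ln(0.6345)/14.558=0.031 → t=1.279; u2·a0=0.2126·14.558=3.095; a1+a2=2.686 < 3.095 ≤ a1+…+a3=14.558 → R3 fires; M=15 D=4 B=10 Y=7 A=6
Draw 13: a1=2.513, a2=0.532, a3=9.540, a0=12.585; τ=−ln(0.6391)/12.585=0.036 → t=1.315; u2·a0=0.0769·12.585=0.968 ≤ a1=2.513 → R1 fires; M=17 D=4 B=10 Y=6 A=7
Draw 14: a1=2.154, a2=0.532, a3=12.614, a0=15.300; τ=−ln(0.3367)/15.300=0.071 → t=1.386 > T=1.36: stop.
Read off A at T=1.36: 7

A at T = 7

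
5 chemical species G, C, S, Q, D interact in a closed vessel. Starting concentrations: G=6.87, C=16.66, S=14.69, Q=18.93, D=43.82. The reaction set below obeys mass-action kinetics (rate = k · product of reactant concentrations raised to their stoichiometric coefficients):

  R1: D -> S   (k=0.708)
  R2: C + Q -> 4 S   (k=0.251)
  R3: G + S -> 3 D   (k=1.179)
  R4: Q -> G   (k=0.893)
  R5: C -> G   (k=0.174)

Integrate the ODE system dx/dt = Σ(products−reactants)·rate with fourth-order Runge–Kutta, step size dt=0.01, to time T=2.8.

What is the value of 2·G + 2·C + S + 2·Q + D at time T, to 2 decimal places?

Value at T = 143.43

Check how each reaction changes W = 2·G + 2·C + S + 2·Q + D (weight of products minus weight of reactants):
R1: D -> S: (1·1) − (1·1) = 1 − 1 = 0
R2: C + Q -> 4 S: (1·4) − (2·1 + 2·1) = 4 − 4 = 0
R3: G + S -> 3 D: (1·3) − (2·1 + 1·1) = 3 − 3 = 0
R4: Q -> G: (2·1) − (2·1) = 2 − 2 = 0
R5: C -> G: (2·1) − (2·1) = 2 − 2 = 0
Every reaction leaves W unchanged, so W is conserved and no simulation is needed: W(T) = W(0) = 2·6.87 + 2·16.66 + 14.69 + 2·18.93 + 43.82 = 143.43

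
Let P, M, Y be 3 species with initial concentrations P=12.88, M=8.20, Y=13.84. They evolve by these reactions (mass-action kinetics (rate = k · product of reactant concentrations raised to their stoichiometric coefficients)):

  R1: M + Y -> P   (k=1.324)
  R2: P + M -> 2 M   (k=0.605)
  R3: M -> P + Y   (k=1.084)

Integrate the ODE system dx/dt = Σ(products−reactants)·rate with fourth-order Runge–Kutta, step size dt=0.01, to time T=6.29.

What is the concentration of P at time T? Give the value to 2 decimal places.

P at T = 3.58

RK4 with dt=0.01: 629 steps to T=6.29. Trajectory (selected grid times):
t=0.00: P=12.88 M=8.20 Y=13.84
t=0.70: P=3.91 M=17.17 Y=0.82
t=1.40: P=3.58 M=17.50 Y=0.82
t=2.10: P=3.58 M=17.50 Y=0.82
t=2.80: P=3.58 M=17.50 Y=0.82
t=3.49: P=3.58 M=17.50 Y=0.82
t=4.19: P=3.58 M=17.50 Y=0.82
t=4.89: P=3.58 M=17.50 Y=0.82
t=5.59: P=3.58 M=17.50 Y=0.82
t=6.29: P=3.58 M=17.50 Y=0.82
Read off P at T=6.29: 3.58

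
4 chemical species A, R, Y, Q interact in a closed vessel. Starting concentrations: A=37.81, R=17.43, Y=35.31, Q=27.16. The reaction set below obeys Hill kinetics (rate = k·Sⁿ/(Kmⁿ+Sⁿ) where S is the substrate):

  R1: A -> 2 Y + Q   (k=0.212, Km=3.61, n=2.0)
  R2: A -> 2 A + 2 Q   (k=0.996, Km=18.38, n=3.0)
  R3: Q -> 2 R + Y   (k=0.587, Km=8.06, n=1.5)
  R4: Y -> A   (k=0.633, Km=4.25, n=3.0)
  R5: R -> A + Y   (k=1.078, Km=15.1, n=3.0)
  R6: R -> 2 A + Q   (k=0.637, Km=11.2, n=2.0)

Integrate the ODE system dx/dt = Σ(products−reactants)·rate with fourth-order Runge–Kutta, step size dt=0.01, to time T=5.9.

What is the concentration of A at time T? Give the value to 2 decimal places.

A at T = 54.90

RK4 with dt=0.01: 590 steps to T=5.9. Trajectory (selected grid times):
t=0.00: A=37.81 R=17.43 Y=35.31 Q=27.16
t=0.66: A=39.71 R=17.37 Y=35.94 Q=28.45
t=1.31: A=41.58 R=17.32 Y=36.55 Q=29.73
t=1.97: A=43.49 R=17.28 Y=37.18 Q=31.04
t=2.62: A=45.37 R=17.25 Y=37.80 Q=32.34
t=3.28: A=47.28 R=17.22 Y=38.44 Q=33.67
t=3.93: A=49.17 R=17.19 Y=39.06 Q=34.98
t=4.59: A=51.09 R=17.17 Y=39.69 Q=36.32
t=5.24: A=52.98 R=17.16 Y=40.32 Q=37.64
t=5.90: A=54.90 R=17.15 Y=40.96 Q=38.98
Read off A at T=5.9: 54.90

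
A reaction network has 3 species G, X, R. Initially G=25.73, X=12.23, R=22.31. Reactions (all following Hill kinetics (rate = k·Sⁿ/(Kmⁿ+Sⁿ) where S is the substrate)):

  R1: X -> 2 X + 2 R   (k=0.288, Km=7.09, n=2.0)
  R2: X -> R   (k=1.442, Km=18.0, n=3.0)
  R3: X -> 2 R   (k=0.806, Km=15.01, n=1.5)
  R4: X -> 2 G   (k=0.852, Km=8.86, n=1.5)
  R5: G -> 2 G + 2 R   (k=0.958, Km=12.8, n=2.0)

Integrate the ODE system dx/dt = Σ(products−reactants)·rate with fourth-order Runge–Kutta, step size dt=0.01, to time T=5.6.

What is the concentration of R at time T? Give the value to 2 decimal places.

R at T = 37.85

RK4 with dt=0.01: 560 steps to T=5.6. Trajectory (selected grid times):
t=0.00: G=25.73 X=12.23 R=22.31
t=0.62: G=26.85 X=11.63 R=24.15
t=1.24: G=27.97 X=11.07 R=25.96
t=1.87: G=29.09 X=10.53 R=27.76
t=2.49: G=30.17 X=10.04 R=29.51
t=3.11: G=31.25 X=9.58 R=31.22
t=3.73: G=32.31 X=9.14 R=32.91
t=4.36: G=33.37 X=8.72 R=34.60
t=4.98: G=34.40 X=8.34 R=36.24
t=5.60: G=35.42 X=7.97 R=37.85
Read off R at T=5.6: 37.85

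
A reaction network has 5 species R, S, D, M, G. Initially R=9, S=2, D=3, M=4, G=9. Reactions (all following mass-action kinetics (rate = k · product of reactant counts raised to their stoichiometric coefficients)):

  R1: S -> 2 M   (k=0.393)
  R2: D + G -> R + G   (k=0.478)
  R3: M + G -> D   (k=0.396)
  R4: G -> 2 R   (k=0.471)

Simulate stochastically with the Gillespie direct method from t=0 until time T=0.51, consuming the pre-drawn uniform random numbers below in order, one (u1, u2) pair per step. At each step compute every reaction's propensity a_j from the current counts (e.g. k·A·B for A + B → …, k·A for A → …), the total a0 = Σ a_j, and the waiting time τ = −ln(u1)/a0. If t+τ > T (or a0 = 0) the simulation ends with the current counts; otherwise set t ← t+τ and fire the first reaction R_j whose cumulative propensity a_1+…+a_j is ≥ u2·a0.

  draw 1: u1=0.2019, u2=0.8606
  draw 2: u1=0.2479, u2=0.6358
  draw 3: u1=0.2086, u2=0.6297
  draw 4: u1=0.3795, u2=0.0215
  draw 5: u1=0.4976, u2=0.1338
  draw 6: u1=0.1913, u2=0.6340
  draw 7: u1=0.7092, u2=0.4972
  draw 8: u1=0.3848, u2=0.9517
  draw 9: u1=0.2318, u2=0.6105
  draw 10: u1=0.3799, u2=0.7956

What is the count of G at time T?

t=0.000: R=9 S=2 D=3 M=4 G=9
Draw 1: a1=0.786, a2=12.906, a3=14.256, a4=4.239, a0=32.187; τ=−ln(0.2019)/32.187=0.050 → t=0.050; u2·a0=0.8606·32.187=27.700; a1+a2=13.692 < 27.700 ≤ a1+…+a3=27.948 → R3 fires; R=9 S=2 D=4 M=3 G=8
Draw 2: a1=0.786, a2=15.296, a3=9.504, a4=3.768, a0=29.354; τ=−ln(0.2479)/29.354=0.048 → t=0.097; u2·a0=0.6358·29.354=18.663; a1+a2=16.082 < 18.663 ≤ a1+…+a3=25.586 → R3 fires; R=9 S=2 D=5 M=2 G=7
Draw 3: a1=0.786, a2=16.730, a3=5.544, a4=3.297, a0=26.357; τ=−ln(0.2086)/26.357=0.059 → t=0.157; u2·a0=0.6297·26.357=16.597; a1=0.786 < 16.597 ≤ a1+a2=17.516 → R2 fires; R=10 S=2 D=4 M=2 G=7
Draw 4: a1=0.786, a2=13.384, a3=5.544, a4=3.297, a0=23.011; τ=−ln(0.3795)/23.011=0.042 → t=0.199; u2·a0=0.0215·23.011=0.495 ≤ a1=0.786 → R1 fires; R=10 S=1 D=4 M=4 G=7
Draw 5: a1=0.393, a2=13.384, a3=11.088, a4=3.297, a0=28.162; τ=−ln(0.4976)/28.162=0.025 → t=0.224; u2·a0=0.1338·28.162=3.768; a1=0.393 < 3.768 ≤ a1+a2=13.777 → R2 fires; R=11 S=1 D=3 M=4 G=7
Draw 6: a1=0.393, a2=10.038, a3=11.088, a4=3.297, a0=24.816; τ=−ln(0.1913)/24.816=0.067 → t=0.290; u2·a0=0.6340·24.816=15.733; a1+a2=10.431 < 15.733 ≤ a1+…+a3=21.519 → R3 fires; R=11 S=1 D=4 M=3 G=6
Draw 7: a1=0.393, a2=11.472, a3=7.128, a4=2.826, a0=21.819; τ=−ln(0.7092)/21.819=0.016 → t=0.306; u2·a0=0.4972·21.819=10.848; a1=0.393 < 10.848 ≤ a1+a2=11.865 → R2 fires; R=12 S=1 D=3 M=3 G=6
Draw 8: a1=0.393, a2=8.604, a3=7.128, a4=2.826, a0=18.951; τ=−ln(0.3848)/18.951=0.050 → t=0.356; u2·a0=0.9517·18.951=18.036; a1+…+a3=16.125 < 18.036 ≤ a1+…+a4=18.951 → R4 fires; R=14 S=1 D=3 M=3 G=5
Draw 9: a1=0.393, a2=7.170, a3=5.940, a4=2.355, a0=15.858; τ=−ln(0.2318)/15.858=0.092 → t=0.449; u2·a0=0.6105·15.858=9.681; a1+a2=7.563 < 9.681 ≤ a1+…+a3=13.503 → R3 fires; R=14 S=1 D=4 M=2 G=4
Draw 10: a1=0.393, a2=7.648, a3=3.168, a4=1.884, a0=13.093; τ=−ln(0.3799)/13.093=0.074 → t=0.522 > T=0.51: stop.
Read off G at T=0.51: 4

G at T = 4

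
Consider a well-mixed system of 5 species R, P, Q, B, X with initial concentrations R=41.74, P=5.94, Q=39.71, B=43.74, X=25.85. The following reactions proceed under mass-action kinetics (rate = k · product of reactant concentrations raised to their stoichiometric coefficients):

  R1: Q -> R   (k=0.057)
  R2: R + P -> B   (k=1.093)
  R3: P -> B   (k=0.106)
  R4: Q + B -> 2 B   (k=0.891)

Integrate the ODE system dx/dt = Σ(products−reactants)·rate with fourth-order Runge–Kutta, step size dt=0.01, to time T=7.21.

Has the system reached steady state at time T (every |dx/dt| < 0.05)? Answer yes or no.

RK4 with dt=0.01: 721 steps to T=7.21. Trajectory (selected grid times):
t=0.00: R=41.74 P=5.94 Q=39.71 B=43.74 X=25.85
t=0.80: R=35.85 P=0.00 Q=0.00 B=89.35 X=25.85
t=1.60: R=35.85 P=0.00 Q=0.00 B=89.35 X=25.85
t=2.40: R=35.85 P=0.00 Q=0.00 B=89.35 X=25.85
t=3.20: R=35.85 P=0.00 Q=0.00 B=89.35 X=25.85
t=4.01: R=35.85 P=0.00 Q=0.00 B=89.35 X=25.85
t=4.81: R=35.85 P=0.00 Q=0.00 B=89.35 X=25.85
t=5.61: R=35.85 P=0.00 Q=0.00 B=89.35 X=25.85
t=6.41: R=35.85 P=0.00 Q=0.00 B=89.35 X=25.85
t=7.21: R=35.85 P=0.00 Q=0.00 B=89.35 X=25.85
Rates at T: R1=0.0000, R2=0.0000, R3=0.0000, R4=0.0000
dx/dt at T (Σ net stoichiometry × rate): R=-0.0000, P=-0.0000, Q=-0.0000, B=+0.0000, X=+0.0000
Largest |dx/dt| is |-0.0000| (P) < 0.05 → steady.

Steady state at T: yes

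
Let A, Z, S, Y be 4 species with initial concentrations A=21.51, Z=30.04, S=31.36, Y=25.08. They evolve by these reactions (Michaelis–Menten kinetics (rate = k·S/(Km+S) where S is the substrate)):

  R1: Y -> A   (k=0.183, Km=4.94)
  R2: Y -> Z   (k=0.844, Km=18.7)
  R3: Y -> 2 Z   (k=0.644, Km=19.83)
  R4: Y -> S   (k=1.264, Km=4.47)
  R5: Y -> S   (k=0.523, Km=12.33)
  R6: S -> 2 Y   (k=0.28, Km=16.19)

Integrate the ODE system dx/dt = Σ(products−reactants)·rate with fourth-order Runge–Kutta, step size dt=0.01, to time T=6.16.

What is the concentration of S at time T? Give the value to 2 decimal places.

RK4 with dt=0.01: 616 steps to T=6.16. Trajectory (selected grid times):
t=0.00: A=21.51 Z=30.04 S=31.36 Y=25.08
t=0.68: A=21.61 Z=30.85 S=32.20 Y=23.70
t=1.37: A=21.72 Z=31.65 S=33.03 Y=22.33
t=2.05: A=21.82 Z=32.41 S=33.84 Y=21.01
t=2.74: A=21.92 Z=33.17 S=34.65 Y=19.70
t=3.42: A=22.02 Z=33.88 S=35.43 Y=18.45
t=4.11: A=22.12 Z=34.59 S=36.21 Y=17.21
t=4.79: A=22.21 Z=35.26 S=36.96 Y=16.03
t=5.48: A=22.31 Z=35.91 S=37.70 Y=14.86
t=6.16: A=22.40 Z=36.53 S=38.42 Y=13.76
Read off S at T=6.16: 38.42

S at T = 38.42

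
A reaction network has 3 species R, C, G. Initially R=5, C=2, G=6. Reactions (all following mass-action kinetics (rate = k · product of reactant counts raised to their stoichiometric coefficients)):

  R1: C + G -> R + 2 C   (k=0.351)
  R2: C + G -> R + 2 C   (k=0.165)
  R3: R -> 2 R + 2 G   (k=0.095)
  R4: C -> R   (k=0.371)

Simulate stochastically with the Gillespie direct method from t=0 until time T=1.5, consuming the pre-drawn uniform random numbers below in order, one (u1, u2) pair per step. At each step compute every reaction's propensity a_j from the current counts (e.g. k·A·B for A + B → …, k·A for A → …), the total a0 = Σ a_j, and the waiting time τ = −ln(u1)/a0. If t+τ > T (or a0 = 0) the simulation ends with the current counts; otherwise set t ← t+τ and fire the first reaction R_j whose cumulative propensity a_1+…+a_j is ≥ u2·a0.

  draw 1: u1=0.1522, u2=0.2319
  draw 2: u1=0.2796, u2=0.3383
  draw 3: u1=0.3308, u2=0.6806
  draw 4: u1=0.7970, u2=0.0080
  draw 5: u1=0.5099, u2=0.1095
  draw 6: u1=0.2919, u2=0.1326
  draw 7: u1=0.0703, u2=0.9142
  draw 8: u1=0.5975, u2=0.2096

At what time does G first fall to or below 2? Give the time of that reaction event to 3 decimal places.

t=0.000: R=5 C=2 G=6
Draw 1: a1=4.212, a2=1.980, a3=0.475, a4=0.742, a0=7.409; τ=−ln(0.1522)/7.409=0.254 → t=0.254; u2·a0=0.2319·7.409=1.718 ≤ a1=4.212 → R1 fires; R=6 C=3 G=5
Draw 2: a1=5.265, a2=2.475, a3=0.570, a4=1.113, a0=9.423; τ=−ln(0.2796)/9.423=0.135 → t=0.389; u2·a0=0.3383·9.423=3.188 ≤ a1=5.265 → R1 fires; R=7 C=4 G=4
Draw 3: a1=5.616, a2=2.640, a3=0.665, a4=1.484, a0=10.405; τ=−ln(0.3308)/10.405=0.106 → t=0.496; u2·a0=0.6806·10.405=7.082; a1=5.616 < 7.082 ≤ a1+a2=8.256 → R2 fires; R=8 C=5 G=3
Draw 4: a1=5.265, a2=2.475, a3=0.760, a4=1.855, a0=10.355; τ=−ln(0.7970)/10.355=0.022 → t=0.518; u2·a0=0.0080·10.355=0.083 ≤ a1=5.265 → R1 fires; R=9 C=6 G=2
Draw 5: a1=4.212, a2=1.980, a3=0.855, a4=2.226, a0=9.273; τ=−ln(0.5099)/9.273=0.073 → t=0.590; u2·a0=0.1095·9.273=1.015 ≤ a1=4.212 → R1 fires; R=10 C=7 G=1
Draw 6: a1=2.457, a2=1.155, a3=0.950, a4=2.597, a0=7.159; τ=−ln(0.2919)/7.159=0.172 → t=0.762; u2·a0=0.1326·7.159=0.949 ≤ a1=2.457 → R1 fires; R=11 C=8 G=0
Draw 7: a1=0.000, a2=0.000, a3=1.045, a4=2.968, a0=4.013; τ=−ln(0.0703)/4.013=0.662 → t=1.424; u2·a0=0.9142·4.013=3.669; a1+…+a3=1.045 < 3.669 ≤ a1+…+a4=4.013 → R4 fires; R=12 C=7 G=0
Draw 8: a1=0.000, a2=0.000, a3=1.140, a4=2.597, a0=3.737; τ=−ln(0.5975)/3.737=0.138 → t=1.562 > T=1.5: stop.
G first becomes ≤ 2 when it reaches 2 at the event at t=0.518.

Threshold first reached at t = 0.518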